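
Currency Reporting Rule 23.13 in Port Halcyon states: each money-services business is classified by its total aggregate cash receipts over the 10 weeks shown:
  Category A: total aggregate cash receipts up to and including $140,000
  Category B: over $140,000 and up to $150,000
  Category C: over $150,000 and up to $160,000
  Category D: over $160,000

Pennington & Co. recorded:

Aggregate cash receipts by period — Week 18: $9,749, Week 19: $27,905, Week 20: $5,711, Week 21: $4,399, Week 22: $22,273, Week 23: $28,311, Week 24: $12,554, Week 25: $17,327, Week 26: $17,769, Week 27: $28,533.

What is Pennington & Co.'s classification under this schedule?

Total aggregate cash receipts: $9,749 + $27,905 + $5,711 + $4,399 + $22,273 + $28,311 + $12,554 + $17,327 + $17,769 + $28,533 = $174,531.
$174,531 > $160,000, so Category D applies.

Category D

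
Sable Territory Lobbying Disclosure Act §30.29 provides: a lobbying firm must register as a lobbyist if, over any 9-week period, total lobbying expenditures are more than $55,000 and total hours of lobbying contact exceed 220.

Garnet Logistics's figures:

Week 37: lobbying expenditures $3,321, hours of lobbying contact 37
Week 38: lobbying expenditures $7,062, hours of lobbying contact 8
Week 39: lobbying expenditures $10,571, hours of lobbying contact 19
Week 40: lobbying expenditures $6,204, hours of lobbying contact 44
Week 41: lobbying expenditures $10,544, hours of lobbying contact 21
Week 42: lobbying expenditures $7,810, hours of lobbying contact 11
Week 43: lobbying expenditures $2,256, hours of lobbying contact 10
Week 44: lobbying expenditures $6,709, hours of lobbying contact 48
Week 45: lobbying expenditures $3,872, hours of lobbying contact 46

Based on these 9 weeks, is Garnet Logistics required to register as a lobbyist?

Total lobbying expenditures: $3,321 + $7,062 + $10,571 + $6,204 + $10,544 + $7,810 + $2,256 + $6,709 + $3,872 = $58,349 (> $55,000).
Total hours of lobbying contact: 37 + 8 + 19 + 44 + 21 + 11 + 10 + 48 + 46 = 244 (> 220).
The test is 'and': both thresholds are exceeded.

Yes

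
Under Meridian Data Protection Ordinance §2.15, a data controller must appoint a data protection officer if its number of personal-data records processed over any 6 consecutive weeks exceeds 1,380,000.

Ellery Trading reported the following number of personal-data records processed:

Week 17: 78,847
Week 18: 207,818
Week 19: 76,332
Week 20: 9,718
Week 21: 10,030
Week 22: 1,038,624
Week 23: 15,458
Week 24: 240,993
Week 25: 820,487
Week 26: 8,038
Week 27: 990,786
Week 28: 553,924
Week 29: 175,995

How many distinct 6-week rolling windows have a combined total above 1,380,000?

7

Week 17–Week 22: 78,847 + 207,818 + 76,332 + 9,718 + 10,030 + 1,038,624 = 1,421,369 (over)
Week 18–Week 23: 207,818 + 76,332 + 9,718 + 10,030 + 1,038,624 + 15,458 = 1,357,980 (under)
Week 19–Week 24: 76,332 + 9,718 + 10,030 + 1,038,624 + 15,458 + 240,993 = 1,391,155 (over)
Week 20–Week 25: 9,718 + 10,030 + 1,038,624 + 15,458 + 240,993 + 820,487 = 2,135,310 (over)
Week 21–Week 26: 10,030 + 1,038,624 + 15,458 + 240,993 + 820,487 + 8,038 = 2,133,630 (over)
Week 22–Week 27: 1,038,624 + 15,458 + 240,993 + 820,487 + 8,038 + 990,786 = 3,114,386 (over)
Week 23–Week 28: 15,458 + 240,993 + 820,487 + 8,038 + 990,786 + 553,924 = 2,629,686 (over)
Week 24–Week 29: 240,993 + 820,487 + 8,038 + 990,786 + 553,924 + 175,995 = 2,790,223 (over)
7 windows exceed the threshold.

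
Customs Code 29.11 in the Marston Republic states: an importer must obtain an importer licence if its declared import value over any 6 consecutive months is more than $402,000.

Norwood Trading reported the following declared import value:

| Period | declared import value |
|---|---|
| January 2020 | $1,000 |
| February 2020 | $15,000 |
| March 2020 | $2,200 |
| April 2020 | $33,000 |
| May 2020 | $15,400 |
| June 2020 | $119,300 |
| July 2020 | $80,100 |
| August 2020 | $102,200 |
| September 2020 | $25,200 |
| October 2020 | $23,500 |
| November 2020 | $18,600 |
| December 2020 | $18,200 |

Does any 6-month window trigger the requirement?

January 2020–June 2020: $1,000 + $15,000 + $2,200 + $33,000 + $15,400 + $119,300 = $185,900 (under)
February 2020–July 2020: $15,000 + $2,200 + $33,000 + $15,400 + $119,300 + $80,100 = $265,000 (under)
March 2020–August 2020: $2,200 + $33,000 + $15,400 + $119,300 + $80,100 + $102,200 = $352,200 (under)
April 2020–September 2020: $33,000 + $15,400 + $119,300 + $80,100 + $102,200 + $25,200 = $375,200 (under)
May 2020–October 2020: $15,400 + $119,300 + $80,100 + $102,200 + $25,200 + $23,500 = $365,700 (under)
June 2020–November 2020: $119,300 + $80,100 + $102,200 + $25,200 + $23,500 + $18,600 = $368,900 (under)
July 2020–December 2020: $80,100 + $102,200 + $25,200 + $23,500 + $18,600 + $18,200 = $267,800 (under)
No window exceeds $402,000.

No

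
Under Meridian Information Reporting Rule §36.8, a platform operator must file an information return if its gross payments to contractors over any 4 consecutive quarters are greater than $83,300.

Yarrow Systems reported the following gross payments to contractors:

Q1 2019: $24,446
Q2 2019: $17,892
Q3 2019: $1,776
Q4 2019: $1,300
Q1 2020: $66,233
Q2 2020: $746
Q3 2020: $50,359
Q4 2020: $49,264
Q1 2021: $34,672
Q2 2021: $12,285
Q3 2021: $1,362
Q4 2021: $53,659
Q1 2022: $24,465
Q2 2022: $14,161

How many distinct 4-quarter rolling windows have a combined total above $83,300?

9

Q1 2019–Q4 2019: $24,446 + $17,892 + $1,776 + $1,300 = $45,414 (under)
Q2 2019–Q1 2020: $17,892 + $1,776 + $1,300 + $66,233 = $87,201 (over)
Q3 2019–Q2 2020: $1,776 + $1,300 + $66,233 + $746 = $70,055 (under)
Q4 2019–Q3 2020: $1,300 + $66,233 + $746 + $50,359 = $118,638 (over)
Q1 2020–Q4 2020: $66,233 + $746 + $50,359 + $49,264 = $166,602 (over)
Q2 2020–Q1 2021: $746 + $50,359 + $49,264 + $34,672 = $135,041 (over)
Q3 2020–Q2 2021: $50,359 + $49,264 + $34,672 + $12,285 = $146,580 (over)
Q4 2020–Q3 2021: $49,264 + $34,672 + $12,285 + $1,362 = $97,583 (over)
Q1 2021–Q4 2021: $34,672 + $12,285 + $1,362 + $53,659 = $101,978 (over)
Q2 2021–Q1 2022: $12,285 + $1,362 + $53,659 + $24,465 = $91,771 (over)
Q3 2021–Q2 2022: $1,362 + $53,659 + $24,465 + $14,161 = $93,647 (over)
9 windows exceed the threshold.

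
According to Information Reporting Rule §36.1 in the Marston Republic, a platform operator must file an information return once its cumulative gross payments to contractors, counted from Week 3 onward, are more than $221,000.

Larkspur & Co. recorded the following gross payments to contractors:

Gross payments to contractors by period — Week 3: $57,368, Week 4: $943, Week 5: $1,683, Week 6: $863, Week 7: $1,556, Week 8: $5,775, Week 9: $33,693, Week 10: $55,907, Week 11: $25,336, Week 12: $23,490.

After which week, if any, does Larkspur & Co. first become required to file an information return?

Through Week 3: $57,368
Through Week 4: $58,311
Through Week 5: $59,994
Through Week 6: $60,857
Through Week 7: $62,413
Through Week 8: $68,188
Through Week 9: $101,881
Through Week 10: $157,788
Through Week 11: $183,124
Through Week 12: $206,614
Final cumulative total $206,614 ≤ $221,000; the threshold is never exceeded.

Not triggered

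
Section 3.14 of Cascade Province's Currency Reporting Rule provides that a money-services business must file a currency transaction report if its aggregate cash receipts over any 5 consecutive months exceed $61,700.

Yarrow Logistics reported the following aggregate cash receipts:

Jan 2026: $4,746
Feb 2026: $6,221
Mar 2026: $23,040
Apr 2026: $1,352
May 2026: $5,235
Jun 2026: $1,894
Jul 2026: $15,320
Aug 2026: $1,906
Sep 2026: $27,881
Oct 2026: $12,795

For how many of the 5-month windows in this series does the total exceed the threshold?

0

Jan 2026–May 2026: $4,746 + $6,221 + $23,040 + $1,352 + $5,235 = $40,594 (under)
Feb 2026–Jun 2026: $6,221 + $23,040 + $1,352 + $5,235 + $1,894 = $37,742 (under)
Mar 2026–Jul 2026: $23,040 + $1,352 + $5,235 + $1,894 + $15,320 = $46,841 (under)
Apr 2026–Aug 2026: $1,352 + $5,235 + $1,894 + $15,320 + $1,906 = $25,707 (under)
May 2026–Sep 2026: $5,235 + $1,894 + $15,320 + $1,906 + $27,881 = $52,236 (under)
Jun 2026–Oct 2026: $1,894 + $15,320 + $1,906 + $27,881 + $12,795 = $59,796 (under)
0 windows exceed the threshold.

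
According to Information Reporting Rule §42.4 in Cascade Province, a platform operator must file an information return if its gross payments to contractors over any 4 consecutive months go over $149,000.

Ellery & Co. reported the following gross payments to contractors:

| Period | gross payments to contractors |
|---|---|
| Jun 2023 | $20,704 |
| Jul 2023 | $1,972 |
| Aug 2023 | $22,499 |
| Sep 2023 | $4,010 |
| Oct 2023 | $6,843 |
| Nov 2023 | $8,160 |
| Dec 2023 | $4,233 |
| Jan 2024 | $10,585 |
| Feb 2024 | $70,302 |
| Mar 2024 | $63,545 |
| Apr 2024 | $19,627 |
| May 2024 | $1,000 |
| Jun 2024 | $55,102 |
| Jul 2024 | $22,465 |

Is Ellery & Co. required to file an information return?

Yes

Jun 2023–Sep 2023: $20,704 + $1,972 + $22,499 + $4,010 = $49,185 (under)
Jul 2023–Oct 2023: $1,972 + $22,499 + $4,010 + $6,843 = $35,324 (under)
Aug 2023–Nov 2023: $22,499 + $4,010 + $6,843 + $8,160 = $41,512 (under)
Sep 2023–Dec 2023: $4,010 + $6,843 + $8,160 + $4,233 = $23,246 (under)
Oct 2023–Jan 2024: $6,843 + $8,160 + $4,233 + $10,585 = $29,821 (under)
Nov 2023–Feb 2024: $8,160 + $4,233 + $10,585 + $70,302 = $93,280 (under)
Dec 2023–Mar 2024: $4,233 + $10,585 + $70,302 + $63,545 = $148,665 (under)
Jan 2024–Apr 2024: $10,585 + $70,302 + $63,545 + $19,627 = $164,059 (over)
Feb 2024–May 2024: $70,302 + $63,545 + $19,627 + $1,000 = $154,474 (over)
Mar 2024–Jun 2024: $63,545 + $19,627 + $1,000 + $55,102 = $139,274 (under)
Apr 2024–Jul 2024: $19,627 + $1,000 + $55,102 + $22,465 = $98,194 (under)
At least one window exceeds $149,000.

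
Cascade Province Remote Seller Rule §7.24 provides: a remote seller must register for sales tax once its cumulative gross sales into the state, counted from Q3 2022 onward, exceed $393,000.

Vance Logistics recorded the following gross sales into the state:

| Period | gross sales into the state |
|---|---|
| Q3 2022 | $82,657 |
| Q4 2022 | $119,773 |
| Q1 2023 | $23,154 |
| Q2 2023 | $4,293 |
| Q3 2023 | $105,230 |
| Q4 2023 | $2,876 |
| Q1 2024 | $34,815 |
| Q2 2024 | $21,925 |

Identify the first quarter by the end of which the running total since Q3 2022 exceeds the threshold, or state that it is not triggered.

Q2 2024

Through Q3 2022: $82,657
Through Q4 2022: $202,430
Through Q1 2023: $225,584
Through Q2 2023: $229,877
Through Q3 2023: $335,107
Through Q4 2023: $337,983
Through Q1 2024: $372,798
Through Q2 2024: $394,723 ← exceeds threshold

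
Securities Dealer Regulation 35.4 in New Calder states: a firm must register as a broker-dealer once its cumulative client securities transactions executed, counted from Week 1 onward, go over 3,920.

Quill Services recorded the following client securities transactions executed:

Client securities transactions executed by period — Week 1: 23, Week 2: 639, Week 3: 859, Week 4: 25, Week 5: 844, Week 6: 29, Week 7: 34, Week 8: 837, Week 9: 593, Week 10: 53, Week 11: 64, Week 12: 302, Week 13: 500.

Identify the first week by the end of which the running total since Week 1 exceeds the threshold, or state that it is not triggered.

Through Week 1: 23
Through Week 2: 662
Through Week 3: 1,521
Through Week 4: 1,546
Through Week 5: 2,390
Through Week 6: 2,419
Through Week 7: 2,453
Through Week 8: 3,290
Through Week 9: 3,883
Through Week 10: 3,936 ← exceeds threshold

Week 10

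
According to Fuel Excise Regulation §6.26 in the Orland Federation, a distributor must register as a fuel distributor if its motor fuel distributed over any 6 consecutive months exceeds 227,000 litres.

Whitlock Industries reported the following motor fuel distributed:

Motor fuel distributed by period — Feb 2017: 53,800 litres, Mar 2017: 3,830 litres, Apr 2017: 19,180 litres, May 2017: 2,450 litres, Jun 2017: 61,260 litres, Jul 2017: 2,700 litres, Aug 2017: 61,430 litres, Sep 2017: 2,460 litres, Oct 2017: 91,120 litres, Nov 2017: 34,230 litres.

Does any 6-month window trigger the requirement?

Feb 2017–Jul 2017: 53,800 litres + 3,830 litres + 19,180 litres + 2,450 litres + 61,260 litres + 2,700 litres = 143,220 litres (under)
Mar 2017–Aug 2017: 3,830 litres + 19,180 litres + 2,450 litres + 61,260 litres + 2,700 litres + 61,430 litres = 150,850 litres (under)
Apr 2017–Sep 2017: 19,180 litres + 2,450 litres + 61,260 litres + 2,700 litres + 61,430 litres + 2,460 litres = 149,480 litres (under)
May 2017–Oct 2017: 2,450 litres + 61,260 litres + 2,700 litres + 61,430 litres + 2,460 litres + 91,120 litres = 221,420 litres (under)
Jun 2017–Nov 2017: 61,260 litres + 2,700 litres + 61,430 litres + 2,460 litres + 91,120 litres + 34,230 litres = 253,200 litres (over)
At least one window exceeds 227,000 litres.

Yes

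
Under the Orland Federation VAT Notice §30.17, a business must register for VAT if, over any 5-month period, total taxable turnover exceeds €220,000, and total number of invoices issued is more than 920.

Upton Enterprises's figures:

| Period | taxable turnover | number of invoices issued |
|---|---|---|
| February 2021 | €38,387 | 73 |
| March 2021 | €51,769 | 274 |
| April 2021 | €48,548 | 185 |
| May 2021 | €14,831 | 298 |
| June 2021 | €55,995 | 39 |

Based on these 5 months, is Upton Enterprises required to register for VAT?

No

Total taxable turnover: €38,387 + €51,769 + €48,548 + €14,831 + €55,995 = €209,530 (≤ €220,000).
Total number of invoices issued: 73 + 274 + 185 + 298 + 39 = 869 (≤ 920).
The test is 'and': the rule requires both, and at least one is not exceeded.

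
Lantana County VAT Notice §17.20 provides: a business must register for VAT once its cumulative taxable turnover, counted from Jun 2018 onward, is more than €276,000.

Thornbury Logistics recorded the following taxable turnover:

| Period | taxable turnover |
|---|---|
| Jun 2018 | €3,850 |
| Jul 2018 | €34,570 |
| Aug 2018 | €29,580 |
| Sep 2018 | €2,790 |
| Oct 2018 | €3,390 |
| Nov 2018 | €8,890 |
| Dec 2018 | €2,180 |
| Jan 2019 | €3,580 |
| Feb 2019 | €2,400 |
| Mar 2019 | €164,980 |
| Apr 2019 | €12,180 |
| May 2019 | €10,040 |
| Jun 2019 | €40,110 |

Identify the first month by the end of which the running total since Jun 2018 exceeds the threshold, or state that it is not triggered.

May 2019

Through Jun 2018: €3,850
Through Jul 2018: €38,420
Through Aug 2018: €68,000
Through Sep 2018: €70,790
Through Oct 2018: €74,180
Through Nov 2018: €83,070
Through Dec 2018: €85,250
Through Jan 2019: €88,830
Through Feb 2019: €91,230
Through Mar 2019: €256,210
Through Apr 2019: €268,390
Through May 2019: €278,430 ← exceeds threshold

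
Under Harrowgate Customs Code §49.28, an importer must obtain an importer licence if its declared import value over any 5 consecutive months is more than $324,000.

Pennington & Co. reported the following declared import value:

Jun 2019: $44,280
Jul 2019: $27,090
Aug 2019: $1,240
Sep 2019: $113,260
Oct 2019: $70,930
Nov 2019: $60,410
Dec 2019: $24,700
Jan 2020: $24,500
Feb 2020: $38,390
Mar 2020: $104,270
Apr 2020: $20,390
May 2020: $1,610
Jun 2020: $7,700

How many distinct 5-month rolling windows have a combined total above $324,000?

Jun 2019–Oct 2019: $44,280 + $27,090 + $1,240 + $113,260 + $70,930 = $256,800 (under)
Jul 2019–Nov 2019: $27,090 + $1,240 + $113,260 + $70,930 + $60,410 = $272,930 (under)
Aug 2019–Dec 2019: $1,240 + $113,260 + $70,930 + $60,410 + $24,700 = $270,540 (under)
Sep 2019–Jan 2020: $113,260 + $70,930 + $60,410 + $24,700 + $24,500 = $293,800 (under)
Oct 2019–Feb 2020: $70,930 + $60,410 + $24,700 + $24,500 + $38,390 = $218,930 (under)
Nov 2019–Mar 2020: $60,410 + $24,700 + $24,500 + $38,390 + $104,270 = $252,270 (under)
Dec 2019–Apr 2020: $24,700 + $24,500 + $38,390 + $104,270 + $20,390 = $212,250 (under)
Jan 2020–May 2020: $24,500 + $38,390 + $104,270 + $20,390 + $1,610 = $189,160 (under)
Feb 2020–Jun 2020: $38,390 + $104,270 + $20,390 + $1,610 + $7,700 = $172,360 (under)
0 windows exceed the threshold.

0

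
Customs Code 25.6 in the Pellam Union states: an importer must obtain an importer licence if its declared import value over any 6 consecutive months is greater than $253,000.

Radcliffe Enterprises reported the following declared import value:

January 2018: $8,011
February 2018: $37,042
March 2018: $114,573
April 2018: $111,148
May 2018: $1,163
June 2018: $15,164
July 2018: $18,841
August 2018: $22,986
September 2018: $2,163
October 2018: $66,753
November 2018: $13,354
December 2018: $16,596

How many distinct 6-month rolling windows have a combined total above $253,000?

3

January 2018–June 2018: $8,011 + $37,042 + $114,573 + $111,148 + $1,163 + $15,164 = $287,101 (over)
February 2018–July 2018: $37,042 + $114,573 + $111,148 + $1,163 + $15,164 + $18,841 = $297,931 (over)
March 2018–August 2018: $114,573 + $111,148 + $1,163 + $15,164 + $18,841 + $22,986 = $283,875 (over)
April 2018–September 2018: $111,148 + $1,163 + $15,164 + $18,841 + $22,986 + $2,163 = $171,465 (under)
May 2018–October 2018: $1,163 + $15,164 + $18,841 + $22,986 + $2,163 + $66,753 = $127,070 (under)
June 2018–November 2018: $15,164 + $18,841 + $22,986 + $2,163 + $66,753 + $13,354 = $139,261 (under)
July 2018–December 2018: $18,841 + $22,986 + $2,163 + $66,753 + $13,354 + $16,596 = $140,693 (under)
3 windows exceed the threshold.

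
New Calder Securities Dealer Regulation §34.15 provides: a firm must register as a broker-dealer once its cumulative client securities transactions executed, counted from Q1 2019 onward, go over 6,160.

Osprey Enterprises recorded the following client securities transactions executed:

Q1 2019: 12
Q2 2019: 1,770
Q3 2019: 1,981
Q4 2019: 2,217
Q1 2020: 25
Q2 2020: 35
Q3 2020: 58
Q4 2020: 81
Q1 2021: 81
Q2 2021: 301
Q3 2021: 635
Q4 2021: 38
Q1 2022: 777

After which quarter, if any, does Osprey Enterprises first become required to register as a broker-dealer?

Through Q1 2019: 12
Through Q2 2019: 1,782
Through Q3 2019: 3,763
Through Q4 2019: 5,980
Through Q1 2020: 6,005
Through Q2 2020: 6,040
Through Q3 2020: 6,098
Through Q4 2020: 6,179 ← exceeds threshold

Q4 2020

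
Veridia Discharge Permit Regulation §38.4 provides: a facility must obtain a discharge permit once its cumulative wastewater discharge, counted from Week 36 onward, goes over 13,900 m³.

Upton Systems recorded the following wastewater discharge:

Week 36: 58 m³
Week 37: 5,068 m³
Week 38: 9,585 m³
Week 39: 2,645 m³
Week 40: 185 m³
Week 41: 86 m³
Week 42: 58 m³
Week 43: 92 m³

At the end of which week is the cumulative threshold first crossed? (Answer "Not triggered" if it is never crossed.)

Through Week 36: 58 m³
Through Week 37: 5,126 m³
Through Week 38: 14,711 m³ ← exceeds threshold

Week 38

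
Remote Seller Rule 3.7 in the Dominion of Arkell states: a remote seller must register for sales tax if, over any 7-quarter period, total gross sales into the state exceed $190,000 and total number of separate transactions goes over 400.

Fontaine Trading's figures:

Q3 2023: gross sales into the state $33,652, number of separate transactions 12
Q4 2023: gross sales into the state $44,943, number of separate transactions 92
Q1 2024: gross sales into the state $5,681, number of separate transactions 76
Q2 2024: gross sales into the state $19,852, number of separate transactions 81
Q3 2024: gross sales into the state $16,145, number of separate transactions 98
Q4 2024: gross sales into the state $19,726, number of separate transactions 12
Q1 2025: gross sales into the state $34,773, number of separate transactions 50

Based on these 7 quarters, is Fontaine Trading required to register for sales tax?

Total gross sales into the state: $33,652 + $44,943 + $5,681 + $19,852 + $16,145 + $19,726 + $34,773 = $174,772 (≤ $190,000).
Total number of separate transactions: 12 + 92 + 76 + 81 + 98 + 12 + 50 = 421 (> 400).
The test is 'and': the rule requires both, and at least one is not exceeded.

No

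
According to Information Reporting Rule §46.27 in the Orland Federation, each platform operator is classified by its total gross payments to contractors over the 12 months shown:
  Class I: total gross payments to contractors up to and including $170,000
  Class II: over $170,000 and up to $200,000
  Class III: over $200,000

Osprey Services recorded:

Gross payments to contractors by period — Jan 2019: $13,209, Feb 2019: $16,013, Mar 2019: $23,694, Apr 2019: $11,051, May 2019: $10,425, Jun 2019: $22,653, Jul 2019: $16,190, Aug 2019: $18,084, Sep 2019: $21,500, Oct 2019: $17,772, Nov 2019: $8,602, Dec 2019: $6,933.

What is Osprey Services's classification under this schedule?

Total gross payments to contractors: $13,209 + $16,013 + $23,694 + $11,051 + $10,425 + $22,653 + $16,190 + $18,084 + $21,500 + $17,772 + $8,602 + $6,933 = $186,126.
$170,000 < $186,126 ≤ $200,000, so Class II applies.

Class II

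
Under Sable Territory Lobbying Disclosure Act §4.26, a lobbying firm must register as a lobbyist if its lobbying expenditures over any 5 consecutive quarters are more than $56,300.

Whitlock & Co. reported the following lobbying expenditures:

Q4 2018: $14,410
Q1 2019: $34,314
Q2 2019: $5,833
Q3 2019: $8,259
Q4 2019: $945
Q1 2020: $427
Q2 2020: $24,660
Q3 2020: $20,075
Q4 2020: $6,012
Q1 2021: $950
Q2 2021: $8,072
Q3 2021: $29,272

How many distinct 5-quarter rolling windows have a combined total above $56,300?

3

Q4 2018–Q4 2019: $14,410 + $34,314 + $5,833 + $8,259 + $945 = $63,761 (over)
Q1 2019–Q1 2020: $34,314 + $5,833 + $8,259 + $945 + $427 = $49,778 (under)
Q2 2019–Q2 2020: $5,833 + $8,259 + $945 + $427 + $24,660 = $40,124 (under)
Q3 2019–Q3 2020: $8,259 + $945 + $427 + $24,660 + $20,075 = $54,366 (under)
Q4 2019–Q4 2020: $945 + $427 + $24,660 + $20,075 + $6,012 = $52,119 (under)
Q1 2020–Q1 2021: $427 + $24,660 + $20,075 + $6,012 + $950 = $52,124 (under)
Q2 2020–Q2 2021: $24,660 + $20,075 + $6,012 + $950 + $8,072 = $59,769 (over)
Q3 2020–Q3 2021: $20,075 + $6,012 + $950 + $8,072 + $29,272 = $64,381 (over)
3 windows exceed the threshold.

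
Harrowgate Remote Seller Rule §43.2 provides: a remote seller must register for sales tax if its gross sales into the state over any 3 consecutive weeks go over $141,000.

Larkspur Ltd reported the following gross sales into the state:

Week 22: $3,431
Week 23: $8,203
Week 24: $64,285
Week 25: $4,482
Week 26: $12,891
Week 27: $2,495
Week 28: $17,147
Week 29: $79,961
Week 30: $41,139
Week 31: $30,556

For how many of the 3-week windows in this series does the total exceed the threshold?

1

Week 22–Week 24: $3,431 + $8,203 + $64,285 = $75,919 (under)
Week 23–Week 25: $8,203 + $64,285 + $4,482 = $76,970 (under)
Week 24–Week 26: $64,285 + $4,482 + $12,891 = $81,658 (under)
Week 25–Week 27: $4,482 + $12,891 + $2,495 = $19,868 (under)
Week 26–Week 28: $12,891 + $2,495 + $17,147 = $32,533 (under)
Week 27–Week 29: $2,495 + $17,147 + $79,961 = $99,603 (under)
Week 28–Week 30: $17,147 + $79,961 + $41,139 = $138,247 (under)
Week 29–Week 31: $79,961 + $41,139 + $30,556 = $151,656 (over)
1 window exceeds the threshold.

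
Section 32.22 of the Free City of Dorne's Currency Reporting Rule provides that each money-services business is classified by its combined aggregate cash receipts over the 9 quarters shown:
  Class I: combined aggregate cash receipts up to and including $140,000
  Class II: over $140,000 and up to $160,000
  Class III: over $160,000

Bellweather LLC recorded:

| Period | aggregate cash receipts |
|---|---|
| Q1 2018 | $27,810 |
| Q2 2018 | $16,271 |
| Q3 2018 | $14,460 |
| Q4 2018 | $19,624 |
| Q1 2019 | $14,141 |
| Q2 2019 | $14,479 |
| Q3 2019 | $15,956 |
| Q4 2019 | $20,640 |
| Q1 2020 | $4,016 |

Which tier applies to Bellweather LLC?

Class II

Combined aggregate cash receipts: $27,810 + $16,271 + $14,460 + $19,624 + $14,141 + $14,479 + $15,956 + $20,640 + $4,016 = $147,397.
$140,000 < $147,397 ≤ $160,000, so Class II applies.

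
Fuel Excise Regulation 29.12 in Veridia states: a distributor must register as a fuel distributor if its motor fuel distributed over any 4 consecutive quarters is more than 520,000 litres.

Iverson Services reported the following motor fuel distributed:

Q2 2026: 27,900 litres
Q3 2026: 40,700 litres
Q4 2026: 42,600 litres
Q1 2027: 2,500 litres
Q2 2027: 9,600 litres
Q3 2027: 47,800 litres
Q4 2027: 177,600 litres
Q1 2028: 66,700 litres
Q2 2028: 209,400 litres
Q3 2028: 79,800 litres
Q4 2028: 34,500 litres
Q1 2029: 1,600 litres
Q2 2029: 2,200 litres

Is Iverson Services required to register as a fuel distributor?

Q2 2026–Q1 2027: 27,900 litres + 40,700 litres + 42,600 litres + 2,500 litres = 113,700 litres (under)
Q3 2026–Q2 2027: 40,700 litres + 42,600 litres + 2,500 litres + 9,600 litres = 95,400 litres (under)
Q4 2026–Q3 2027: 42,600 litres + 2,500 litres + 9,600 litres + 47,800 litres = 102,500 litres (under)
Q1 2027–Q4 2027: 2,500 litres + 9,600 litres + 47,800 litres + 177,600 litres = 237,500 litres (under)
Q2 2027–Q1 2028: 9,600 litres + 47,800 litres + 177,600 litres + 66,700 litres = 301,700 litres (under)
Q3 2027–Q2 2028: 47,800 litres + 177,600 litres + 66,700 litres + 209,400 litres = 501,500 litres (under)
Q4 2027–Q3 2028: 177,600 litres + 66,700 litres + 209,400 litres + 79,800 litres = 533,500 litres (over)
Q1 2028–Q4 2028: 66,700 litres + 209,400 litres + 79,800 litres + 34,500 litres = 390,400 litres (under)
Q2 2028–Q1 2029: 209,400 litres + 79,800 litres + 34,500 litres + 1,600 litres = 325,300 litres (under)
Q3 2028–Q2 2029: 79,800 litres + 34,500 litres + 1,600 litres + 2,200 litres = 118,100 litres (under)
At least one window exceeds 520,000 litres.

Yes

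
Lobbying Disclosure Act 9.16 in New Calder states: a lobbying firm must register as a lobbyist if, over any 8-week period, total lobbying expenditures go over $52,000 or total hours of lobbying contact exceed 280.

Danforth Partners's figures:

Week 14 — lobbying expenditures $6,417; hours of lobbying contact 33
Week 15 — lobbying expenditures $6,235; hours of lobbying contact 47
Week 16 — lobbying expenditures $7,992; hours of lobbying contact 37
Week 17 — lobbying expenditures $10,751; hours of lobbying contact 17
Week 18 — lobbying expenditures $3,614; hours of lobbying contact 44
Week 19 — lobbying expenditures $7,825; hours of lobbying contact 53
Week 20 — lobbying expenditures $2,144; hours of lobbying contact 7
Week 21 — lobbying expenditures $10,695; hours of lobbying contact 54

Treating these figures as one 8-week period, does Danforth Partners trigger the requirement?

Total lobbying expenditures: $6,417 + $6,235 + $7,992 + $10,751 + $3,614 + $7,825 + $2,144 + $10,695 = $55,673 (> $52,000).
Total hours of lobbying contact: 33 + 47 + 37 + 17 + 44 + 53 + 7 + 54 = 292 (> 280).
The test is 'or': at least one threshold is exceeded.

Yes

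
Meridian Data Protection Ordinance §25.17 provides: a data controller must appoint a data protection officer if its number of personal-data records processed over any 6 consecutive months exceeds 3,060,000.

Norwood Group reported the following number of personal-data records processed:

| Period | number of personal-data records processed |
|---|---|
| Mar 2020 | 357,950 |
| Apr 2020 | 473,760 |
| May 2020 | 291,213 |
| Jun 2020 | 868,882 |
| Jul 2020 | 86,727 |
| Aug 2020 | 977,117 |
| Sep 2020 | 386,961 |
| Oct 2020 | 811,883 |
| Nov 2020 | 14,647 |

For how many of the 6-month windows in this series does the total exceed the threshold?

Mar 2020–Aug 2020: 357,950 + 473,760 + 291,213 + 868,882 + 86,727 + 977,117 = 3,055,649 (under)
Apr 2020–Sep 2020: 473,760 + 291,213 + 868,882 + 86,727 + 977,117 + 386,961 = 3,084,660 (over)
May 2020–Oct 2020: 291,213 + 868,882 + 86,727 + 977,117 + 386,961 + 811,883 = 3,422,783 (over)
Jun 2020–Nov 2020: 868,882 + 86,727 + 977,117 + 386,961 + 811,883 + 14,647 = 3,146,217 (over)
3 windows exceed the threshold.

3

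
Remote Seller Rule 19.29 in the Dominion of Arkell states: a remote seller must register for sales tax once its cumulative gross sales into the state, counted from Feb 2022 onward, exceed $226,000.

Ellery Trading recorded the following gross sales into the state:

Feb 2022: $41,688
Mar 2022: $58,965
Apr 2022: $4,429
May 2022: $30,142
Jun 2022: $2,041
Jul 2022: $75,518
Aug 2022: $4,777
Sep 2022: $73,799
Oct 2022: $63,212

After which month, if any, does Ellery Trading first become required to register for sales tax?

Through Feb 2022: $41,688
Through Mar 2022: $100,653
Through Apr 2022: $105,082
Through May 2022: $135,224
Through Jun 2022: $137,265
Through Jul 2022: $212,783
Through Aug 2022: $217,560
Through Sep 2022: $291,359 ← exceeds threshold

Sep 2022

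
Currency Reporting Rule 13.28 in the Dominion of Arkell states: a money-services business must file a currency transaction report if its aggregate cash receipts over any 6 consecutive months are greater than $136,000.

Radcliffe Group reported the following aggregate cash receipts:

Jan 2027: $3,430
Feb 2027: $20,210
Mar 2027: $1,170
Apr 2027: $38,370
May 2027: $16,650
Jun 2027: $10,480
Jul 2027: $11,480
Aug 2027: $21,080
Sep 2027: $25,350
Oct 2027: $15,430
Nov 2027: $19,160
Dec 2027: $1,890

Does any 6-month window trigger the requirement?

Jan 2027–Jun 2027: $3,430 + $20,210 + $1,170 + $38,370 + $16,650 + $10,480 = $90,310 (under)
Feb 2027–Jul 2027: $20,210 + $1,170 + $38,370 + $16,650 + $10,480 + $11,480 = $98,360 (under)
Mar 2027–Aug 2027: $1,170 + $38,370 + $16,650 + $10,480 + $11,480 + $21,080 = $99,230 (under)
Apr 2027–Sep 2027: $38,370 + $16,650 + $10,480 + $11,480 + $21,080 + $25,350 = $123,410 (under)
May 2027–Oct 2027: $16,650 + $10,480 + $11,480 + $21,080 + $25,350 + $15,430 = $100,470 (under)
Jun 2027–Nov 2027: $10,480 + $11,480 + $21,080 + $25,350 + $15,430 + $19,160 = $102,980 (under)
Jul 2027–Dec 2027: $11,480 + $21,080 + $25,350 + $15,430 + $19,160 + $1,890 = $94,390 (under)
No window exceeds $136,000.

No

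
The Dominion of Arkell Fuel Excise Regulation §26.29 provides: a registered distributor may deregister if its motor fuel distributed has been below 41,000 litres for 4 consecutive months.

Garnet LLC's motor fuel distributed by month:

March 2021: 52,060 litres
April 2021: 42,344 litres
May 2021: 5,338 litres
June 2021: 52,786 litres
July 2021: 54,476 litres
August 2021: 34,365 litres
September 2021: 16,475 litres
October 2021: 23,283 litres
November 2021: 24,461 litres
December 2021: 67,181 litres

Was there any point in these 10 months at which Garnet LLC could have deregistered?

Yes

Months below 41,000 litres: May 2021, August 2021, September 2021, October 2021, November 2021.
Longest run of consecutive months below the threshold: 4.
4 ≥ 4, so Garnet LLC became eligible.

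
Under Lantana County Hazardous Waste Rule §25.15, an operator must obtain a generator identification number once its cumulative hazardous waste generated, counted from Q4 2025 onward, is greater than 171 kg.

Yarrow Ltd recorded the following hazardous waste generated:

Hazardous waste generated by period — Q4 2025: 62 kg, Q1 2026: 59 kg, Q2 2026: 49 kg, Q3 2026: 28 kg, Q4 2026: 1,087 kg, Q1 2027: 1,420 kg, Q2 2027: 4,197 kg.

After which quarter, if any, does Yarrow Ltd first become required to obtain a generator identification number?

Through Q4 2025: 62 kg
Through Q1 2026: 121 kg
Through Q2 2026: 170 kg
Through Q3 2026: 198 kg ← exceeds threshold

Q3 2026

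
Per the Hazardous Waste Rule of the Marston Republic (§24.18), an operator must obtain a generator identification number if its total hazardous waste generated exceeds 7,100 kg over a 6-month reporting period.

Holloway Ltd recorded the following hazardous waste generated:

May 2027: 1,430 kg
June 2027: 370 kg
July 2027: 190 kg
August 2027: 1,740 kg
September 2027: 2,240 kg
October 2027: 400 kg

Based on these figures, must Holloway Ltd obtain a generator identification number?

No

Total hazardous waste generated: 1,430 kg + 370 kg + 190 kg + 1,740 kg + 2,240 kg + 400 kg = 6,370 kg.
6,370 kg ≤ 7,100 kg, so the threshold is not exceeded.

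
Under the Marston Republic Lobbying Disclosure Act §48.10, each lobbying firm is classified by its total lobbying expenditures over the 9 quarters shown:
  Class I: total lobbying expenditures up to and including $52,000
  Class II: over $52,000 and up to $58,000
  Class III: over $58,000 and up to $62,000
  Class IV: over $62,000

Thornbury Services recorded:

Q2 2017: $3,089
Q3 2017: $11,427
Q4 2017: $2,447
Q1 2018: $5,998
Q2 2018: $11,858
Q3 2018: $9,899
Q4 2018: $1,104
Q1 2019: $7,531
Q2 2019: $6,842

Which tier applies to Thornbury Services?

Class III

Total lobbying expenditures: $3,089 + $11,427 + $2,447 + $5,998 + $11,858 + $9,899 + $1,104 + $7,531 + $6,842 = $60,195.
$58,000 < $60,195 ≤ $62,000, so Class III applies.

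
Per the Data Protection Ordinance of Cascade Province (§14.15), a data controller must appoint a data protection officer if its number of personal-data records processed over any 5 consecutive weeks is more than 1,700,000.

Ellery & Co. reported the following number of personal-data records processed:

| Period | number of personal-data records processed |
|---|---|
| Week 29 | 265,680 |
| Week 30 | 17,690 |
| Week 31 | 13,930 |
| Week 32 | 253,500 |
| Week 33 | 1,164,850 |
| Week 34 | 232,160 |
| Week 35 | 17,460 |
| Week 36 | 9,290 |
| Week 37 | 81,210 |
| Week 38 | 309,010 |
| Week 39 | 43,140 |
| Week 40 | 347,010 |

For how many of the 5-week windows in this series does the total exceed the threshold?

Week 29–Week 33: 265,680 + 17,690 + 13,930 + 253,500 + 1,164,850 = 1,715,650 (over)
Week 30–Week 34: 17,690 + 13,930 + 253,500 + 1,164,850 + 232,160 = 1,682,130 (under)
Week 31–Week 35: 13,930 + 253,500 + 1,164,850 + 232,160 + 17,460 = 1,681,900 (under)
Week 32–Week 36: 253,500 + 1,164,850 + 232,160 + 17,460 + 9,290 = 1,677,260 (under)
Week 33–Week 37: 1,164,850 + 232,160 + 17,460 + 9,290 + 81,210 = 1,504,970 (under)
Week 34–Week 38: 232,160 + 17,460 + 9,290 + 81,210 + 309,010 = 649,130 (under)
Week 35–Week 39: 17,460 + 9,290 + 81,210 + 309,010 + 43,140 = 460,110 (under)
Week 36–Week 40: 9,290 + 81,210 + 309,010 + 43,140 + 347,010 = 789,660 (under)
1 window exceeds the threshold.

1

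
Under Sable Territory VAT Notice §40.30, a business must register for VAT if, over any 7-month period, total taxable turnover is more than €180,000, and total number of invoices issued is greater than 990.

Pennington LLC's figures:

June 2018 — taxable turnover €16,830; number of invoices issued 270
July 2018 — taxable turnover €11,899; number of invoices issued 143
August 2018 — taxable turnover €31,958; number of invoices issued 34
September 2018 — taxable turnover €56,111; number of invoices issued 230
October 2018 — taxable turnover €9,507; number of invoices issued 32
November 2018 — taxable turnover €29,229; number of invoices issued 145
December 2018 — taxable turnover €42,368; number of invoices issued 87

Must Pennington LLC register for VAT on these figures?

Total taxable turnover: €16,830 + €11,899 + €31,958 + €56,111 + €9,507 + €29,229 + €42,368 = €197,902 (> €180,000).
Total number of invoices issued: 270 + 143 + 34 + 230 + 32 + 145 + 87 = 941 (≤ 990).
The test is 'and': the rule requires both, and at least one is not exceeded.

No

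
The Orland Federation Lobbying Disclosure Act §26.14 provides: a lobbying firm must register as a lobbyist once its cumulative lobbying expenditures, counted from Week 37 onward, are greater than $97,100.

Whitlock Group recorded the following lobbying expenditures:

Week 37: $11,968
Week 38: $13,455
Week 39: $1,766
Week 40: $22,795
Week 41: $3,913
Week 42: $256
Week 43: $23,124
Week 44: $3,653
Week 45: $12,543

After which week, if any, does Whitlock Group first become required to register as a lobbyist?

Not triggered

Through Week 37: $11,968
Through Week 38: $25,423
Through Week 39: $27,189
Through Week 40: $49,984
Through Week 41: $53,897
Through Week 42: $54,153
Through Week 43: $77,277
Through Week 44: $80,930
Through Week 45: $93,473
Final cumulative total $93,473 ≤ $97,100; the threshold is never exceeded.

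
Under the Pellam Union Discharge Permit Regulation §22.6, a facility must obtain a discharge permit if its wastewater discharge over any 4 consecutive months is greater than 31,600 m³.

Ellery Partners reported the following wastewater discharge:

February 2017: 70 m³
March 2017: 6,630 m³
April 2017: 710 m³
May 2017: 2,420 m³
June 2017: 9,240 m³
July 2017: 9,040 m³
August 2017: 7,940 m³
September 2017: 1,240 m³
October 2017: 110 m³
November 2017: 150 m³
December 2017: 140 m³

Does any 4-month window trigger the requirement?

No

February 2017–May 2017: 70 m³ + 6,630 m³ + 710 m³ + 2,420 m³ = 9,830 m³ (under)
March 2017–June 2017: 6,630 m³ + 710 m³ + 2,420 m³ + 9,240 m³ = 19,000 m³ (under)
April 2017–July 2017: 710 m³ + 2,420 m³ + 9,240 m³ + 9,040 m³ = 21,410 m³ (under)
May 2017–August 2017: 2,420 m³ + 9,240 m³ + 9,040 m³ + 7,940 m³ = 28,640 m³ (under)
June 2017–September 2017: 9,240 m³ + 9,040 m³ + 7,940 m³ + 1,240 m³ = 27,460 m³ (under)
July 2017–October 2017: 9,040 m³ + 7,940 m³ + 1,240 m³ + 110 m³ = 18,330 m³ (under)
August 2017–November 2017: 7,940 m³ + 1,240 m³ + 110 m³ + 150 m³ = 9,440 m³ (under)
September 2017–December 2017: 1,240 m³ + 110 m³ + 150 m³ + 140 m³ = 1,640 m³ (under)
No window exceeds 31,600 m³.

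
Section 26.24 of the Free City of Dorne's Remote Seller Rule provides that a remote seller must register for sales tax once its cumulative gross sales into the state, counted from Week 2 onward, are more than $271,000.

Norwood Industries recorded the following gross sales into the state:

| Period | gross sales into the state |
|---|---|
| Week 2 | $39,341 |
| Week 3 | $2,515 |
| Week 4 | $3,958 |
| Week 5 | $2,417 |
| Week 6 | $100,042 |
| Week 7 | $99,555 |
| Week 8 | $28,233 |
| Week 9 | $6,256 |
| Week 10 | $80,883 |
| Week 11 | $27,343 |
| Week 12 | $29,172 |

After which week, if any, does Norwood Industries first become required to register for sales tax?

Through Week 2: $39,341
Through Week 3: $41,856
Through Week 4: $45,814
Through Week 5: $48,231
Through Week 6: $148,273
Through Week 7: $247,828
Through Week 8: $276,061 ← exceeds threshold

Week 8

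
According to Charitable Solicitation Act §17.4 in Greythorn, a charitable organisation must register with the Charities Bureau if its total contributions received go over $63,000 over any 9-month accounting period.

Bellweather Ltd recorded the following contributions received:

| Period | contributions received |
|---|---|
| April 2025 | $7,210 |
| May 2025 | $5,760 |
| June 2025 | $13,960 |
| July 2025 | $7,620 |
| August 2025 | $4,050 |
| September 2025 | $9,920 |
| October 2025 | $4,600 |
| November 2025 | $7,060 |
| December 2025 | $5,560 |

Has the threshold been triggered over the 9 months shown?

Total contributions received: $7,210 + $5,760 + $13,960 + $7,620 + $4,050 + $9,920 + $4,600 + $7,060 + $5,560 = $65,740.
$65,740 > $63,000, so the threshold is exceeded.

Yes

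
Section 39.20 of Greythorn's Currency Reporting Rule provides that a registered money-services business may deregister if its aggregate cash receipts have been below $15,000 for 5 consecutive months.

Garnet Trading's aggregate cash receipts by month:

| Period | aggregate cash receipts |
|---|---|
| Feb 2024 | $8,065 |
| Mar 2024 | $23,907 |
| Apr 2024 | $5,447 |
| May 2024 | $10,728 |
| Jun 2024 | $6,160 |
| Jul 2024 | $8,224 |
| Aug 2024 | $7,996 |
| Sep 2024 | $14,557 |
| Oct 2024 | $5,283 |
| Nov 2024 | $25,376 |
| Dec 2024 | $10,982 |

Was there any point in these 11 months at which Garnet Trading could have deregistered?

Months below $15,000: Feb 2024, Apr 2024, May 2024, Jun 2024, Jul 2024, Aug 2024, Sep 2024, Oct 2024, Dec 2024.
Longest run of consecutive months below the threshold: 7.
7 ≥ 5, so Garnet Trading became eligible.

Yes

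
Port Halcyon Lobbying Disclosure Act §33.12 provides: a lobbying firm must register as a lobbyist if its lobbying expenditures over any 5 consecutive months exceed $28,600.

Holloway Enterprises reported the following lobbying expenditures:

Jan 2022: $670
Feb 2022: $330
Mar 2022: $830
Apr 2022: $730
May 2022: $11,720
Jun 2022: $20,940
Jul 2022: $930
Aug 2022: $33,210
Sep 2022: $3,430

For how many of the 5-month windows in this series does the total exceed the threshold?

Jan 2022–May 2022: $670 + $330 + $830 + $730 + $11,720 = $14,280 (under)
Feb 2022–Jun 2022: $330 + $830 + $730 + $11,720 + $20,940 = $34,550 (over)
Mar 2022–Jul 2022: $830 + $730 + $11,720 + $20,940 + $930 = $35,150 (over)
Apr 2022–Aug 2022: $730 + $11,720 + $20,940 + $930 + $33,210 = $67,530 (over)
May 2022–Sep 2022: $11,720 + $20,940 + $930 + $33,210 + $3,430 = $70,230 (over)
4 windows exceed the threshold.

4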